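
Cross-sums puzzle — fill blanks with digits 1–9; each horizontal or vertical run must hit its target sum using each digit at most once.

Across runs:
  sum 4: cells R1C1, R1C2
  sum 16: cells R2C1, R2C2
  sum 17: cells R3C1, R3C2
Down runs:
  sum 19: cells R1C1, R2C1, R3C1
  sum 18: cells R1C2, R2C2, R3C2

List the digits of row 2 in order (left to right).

4 in 2 cells must be {1,3}; 16 in 2 cells must be {7,9}; 17 in 2 cells must be {8,9}.
The 4 across and the 19 down share only 3, so R1C1 = 3.
R1C2 = 4 − 3 = 1 completes the 4 across.
Given what's placed, R2C2 must be 9 to fit the 16 across and 18 down.
R3C1 = 9: the only remaining digit allowed by both the 17 across and the 19 down.
R3C2 = 17 − 9 = 8 completes the 17 across.
R2C1 = 16 − 9 = 7 completes the 16 across.

7 9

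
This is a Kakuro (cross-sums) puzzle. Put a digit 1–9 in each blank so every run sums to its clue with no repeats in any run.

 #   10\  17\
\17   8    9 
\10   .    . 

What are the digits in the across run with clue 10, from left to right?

2 8

17 in 2 cells must be {8,9}.
R2C1 = 10 − 8 = 2 completes the 10 down.
R2C2 = 10 − 2 = 8 completes the 10 across.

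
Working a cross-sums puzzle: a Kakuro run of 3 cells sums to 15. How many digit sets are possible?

3 distinct digits from 1–9 sum between 6 and 24.

8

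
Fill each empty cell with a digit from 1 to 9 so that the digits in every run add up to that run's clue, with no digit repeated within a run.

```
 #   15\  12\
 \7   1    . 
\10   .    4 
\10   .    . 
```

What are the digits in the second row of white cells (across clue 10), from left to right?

6 4

R1C2 = 7 − 1 = 6 completes the 7 across.
R2C1 = 10 − 4 = 6 completes the 10 across.
R3C1 = 15 − 7 = 8 completes the 15 down.
R3C2 = 10 − 8 = 2 completes the 10 across.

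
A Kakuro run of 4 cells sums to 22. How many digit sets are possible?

4 distinct digits from 1–9 sum between 10 and 30.

11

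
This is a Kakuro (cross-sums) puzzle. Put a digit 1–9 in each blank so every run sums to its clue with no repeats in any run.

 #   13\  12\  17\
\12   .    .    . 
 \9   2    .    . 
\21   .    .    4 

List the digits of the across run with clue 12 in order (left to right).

R2C3 = 6: the only remaining digit allowed by both the 9 across and the 17 down.
R3C1 = 8: the only remaining digit allowed by both the 21 across and the 13 down.
R3C2 = 21 − 12 = 9 completes the 21 across.
R1C1 = 13 − 10 = 3 completes the 13 down.
R1C3 = 17 − 10 = 7 completes the 17 down.
R2C2 = 9 − 8 = 1 completes the 9 across.
R1C2 = 12 − 10 = 2 completes the 12 across.

3 2 7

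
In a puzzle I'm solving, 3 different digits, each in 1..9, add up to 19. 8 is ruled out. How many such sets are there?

3 distinct digits from 1–9 sum between 6 and 24.
Dropping sets that contain 8.
Enumerating: {3,7,9}, {4,6,9}.

2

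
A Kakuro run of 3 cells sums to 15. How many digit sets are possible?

3 distinct digits from 1–9 sum between 6 and 24.

8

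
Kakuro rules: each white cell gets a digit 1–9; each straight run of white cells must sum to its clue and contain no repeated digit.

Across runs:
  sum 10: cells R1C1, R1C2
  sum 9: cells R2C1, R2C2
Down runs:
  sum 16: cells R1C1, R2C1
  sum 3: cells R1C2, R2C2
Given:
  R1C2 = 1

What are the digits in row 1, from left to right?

16 in 2 cells must be {7,9}; 3 in 2 cells must be {1,2}.
R1C1 = 10 − 1 = 9 completes the 10 across.
R2C1 = 16 − 9 = 7 completes the 16 down.
R2C2 = 9 − 7 = 2 completes the 9 across.

9, 1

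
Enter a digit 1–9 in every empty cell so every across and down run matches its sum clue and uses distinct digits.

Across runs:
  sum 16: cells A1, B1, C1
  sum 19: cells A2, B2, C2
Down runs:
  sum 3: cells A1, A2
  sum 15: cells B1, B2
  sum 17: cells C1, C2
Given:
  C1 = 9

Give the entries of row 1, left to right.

3 in 2 cells must be {1,2}; 17 in 2 cells must be {8,9}.
Given what's placed, B1 must be 6 to fit the 16 across and 15 down.
Only 2 fits A2 under both its across sum 19 and down sum 3.
B2 = 15 − 6 = 9 completes the 15 down.
C2 = 19 − 11 = 8 completes the 19 across.
A1 = 16 − 15 = 1 completes the 16 across.

1 6 9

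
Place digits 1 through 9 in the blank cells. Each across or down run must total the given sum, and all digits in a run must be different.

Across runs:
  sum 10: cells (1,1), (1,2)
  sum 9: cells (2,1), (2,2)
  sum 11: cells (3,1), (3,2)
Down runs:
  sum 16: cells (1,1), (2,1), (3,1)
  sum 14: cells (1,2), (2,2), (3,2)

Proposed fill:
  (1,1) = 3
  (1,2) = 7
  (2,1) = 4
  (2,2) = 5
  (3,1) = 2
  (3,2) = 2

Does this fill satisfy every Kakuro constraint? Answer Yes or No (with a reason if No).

No — the across run (3,1)–(3,2) sums to 4, not 11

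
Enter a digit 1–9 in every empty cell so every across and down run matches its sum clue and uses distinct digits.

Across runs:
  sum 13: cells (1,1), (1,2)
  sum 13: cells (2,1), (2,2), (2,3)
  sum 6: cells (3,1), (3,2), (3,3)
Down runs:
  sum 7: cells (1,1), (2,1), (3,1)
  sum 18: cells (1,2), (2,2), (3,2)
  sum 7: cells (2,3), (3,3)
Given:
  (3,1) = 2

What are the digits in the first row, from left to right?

4, 9

6 in 3 cells must be {1,2,3}; 7 in 3 cells must be {1,2,4}.
Given what's placed, (1,1) must be 4 to fit the 13 across and 7 down.
(1,2) = 13 − 4 = 9 completes the 13 across.
(2,1) = 7 − 6 = 1 completes the 7 down.
Nothing is forced directly, so branch on (3,2), whose candidates are 1 or 3. If (3,2) = 3: then (2,2) would have to be in {3,4,5,7,8,9} for the 13 across but in {6} for the 18 down — contradiction. So (3,2) = 1.
(2,2) = 18 − 10 = 8 completes the 18 down.
(2,3) = 13 − 9 = 4 completes the 13 across.
(3,3) = 6 − 3 = 3 completes the 6 across.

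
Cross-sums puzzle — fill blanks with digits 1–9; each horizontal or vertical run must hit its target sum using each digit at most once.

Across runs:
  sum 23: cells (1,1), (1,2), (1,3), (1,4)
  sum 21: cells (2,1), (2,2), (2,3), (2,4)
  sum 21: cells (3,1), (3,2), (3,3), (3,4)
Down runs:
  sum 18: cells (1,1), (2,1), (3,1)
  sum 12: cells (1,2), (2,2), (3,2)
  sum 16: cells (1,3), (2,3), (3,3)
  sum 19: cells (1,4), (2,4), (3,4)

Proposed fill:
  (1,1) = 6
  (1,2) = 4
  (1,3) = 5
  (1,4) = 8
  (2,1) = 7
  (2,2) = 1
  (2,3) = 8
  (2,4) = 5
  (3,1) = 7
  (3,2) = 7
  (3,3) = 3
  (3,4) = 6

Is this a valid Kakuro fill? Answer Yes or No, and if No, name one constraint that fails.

No — the down run (1,1)–(3,1) sums to 20, not 18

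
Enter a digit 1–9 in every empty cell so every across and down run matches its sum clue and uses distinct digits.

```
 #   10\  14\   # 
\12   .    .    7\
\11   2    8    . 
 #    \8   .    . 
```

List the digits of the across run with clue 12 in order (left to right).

8 4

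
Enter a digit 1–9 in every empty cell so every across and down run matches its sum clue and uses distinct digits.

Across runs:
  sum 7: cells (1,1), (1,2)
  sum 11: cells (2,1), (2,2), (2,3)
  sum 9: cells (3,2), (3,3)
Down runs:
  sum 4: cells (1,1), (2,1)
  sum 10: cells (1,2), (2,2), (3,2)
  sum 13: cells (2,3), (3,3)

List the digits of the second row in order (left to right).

3 1 7

4 in 2 cells must be {1,3}.
Nothing is forced directly, so branch on (1,1), whose candidates are 1 or 3. If (1,1) = 3: that forces (1,2) = 4, (2,1) = 1, after which (2,2) would have to be in {2,3,4,6,7,8} for the 11 across but in {1,5} for the 10 down — contradiction. So (1,1) = 1.
(1,2) = 7 − 1 = 6 completes the 7 across.
(2,1) = 4 − 1 = 3 completes the 4 down.
(2,2) = 1: the only remaining digit allowed by both the 11 across and the 10 down.
(2,3) = 11 − 4 = 7 completes the 11 across.
(3,2) = 10 − 7 = 3 completes the 10 down.
(3,3) = 9 − 3 = 6 completes the 9 across.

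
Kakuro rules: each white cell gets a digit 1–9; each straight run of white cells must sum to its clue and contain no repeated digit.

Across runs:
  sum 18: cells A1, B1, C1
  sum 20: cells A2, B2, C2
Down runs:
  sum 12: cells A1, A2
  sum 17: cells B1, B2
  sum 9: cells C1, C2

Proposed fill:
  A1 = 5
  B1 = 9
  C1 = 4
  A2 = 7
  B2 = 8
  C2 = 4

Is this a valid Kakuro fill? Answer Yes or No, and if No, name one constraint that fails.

No — the down run C1–C2 sums to 8, not 9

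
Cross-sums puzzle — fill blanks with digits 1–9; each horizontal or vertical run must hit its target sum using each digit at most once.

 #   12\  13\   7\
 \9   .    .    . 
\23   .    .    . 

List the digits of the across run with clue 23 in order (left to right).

23 in 3 cells must be {6,8,9}.
The 23 across and the 7 down share only 6, so R2C3 = 6.
R1C3 = 7 − 6 = 1 completes the 7 down.
Nothing is forced directly, so branch on R1C1, whose candidates are 3 or 5. If R1C1 = 5: then R1C2 would have to be in {3} for the 9 across but in {4,5,6,7,8,9} for the 13 down — contradiction. So R1C1 = 3.
R1C2 = 9 − 4 = 5 completes the 9 across.
R2C1 = 12 − 3 = 9 completes the 12 down.
R2C2 = 23 − 15 = 8 completes the 23 across.

9 8 6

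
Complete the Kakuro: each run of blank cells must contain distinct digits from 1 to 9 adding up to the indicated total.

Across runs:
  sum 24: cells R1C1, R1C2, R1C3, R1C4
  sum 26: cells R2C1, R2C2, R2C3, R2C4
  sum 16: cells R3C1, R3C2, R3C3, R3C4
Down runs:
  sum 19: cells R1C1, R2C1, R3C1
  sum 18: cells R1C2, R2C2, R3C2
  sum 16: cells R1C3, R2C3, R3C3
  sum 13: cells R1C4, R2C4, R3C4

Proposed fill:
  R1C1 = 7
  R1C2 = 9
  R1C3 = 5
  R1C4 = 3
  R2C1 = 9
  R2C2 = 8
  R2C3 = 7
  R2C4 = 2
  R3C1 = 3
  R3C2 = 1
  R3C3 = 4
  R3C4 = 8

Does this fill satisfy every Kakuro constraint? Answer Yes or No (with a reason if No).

Across: 7+9+5+3=24; 9+8+7+2=26; 3+1+4+8=16. Down: 7+9+3=19; 9+8+1=18; 5+7+4=16; 3+2+8=13. No digit repeats within any run.

Yes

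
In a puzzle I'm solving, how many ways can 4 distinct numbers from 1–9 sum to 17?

4 distinct digits from 1–9 sum between 10 and 30.

9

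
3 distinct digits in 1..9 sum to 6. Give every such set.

{1,2,3}

3 distinct digits from 1–9 sum between 6 and 24.
Only one set works: {1,2,3}.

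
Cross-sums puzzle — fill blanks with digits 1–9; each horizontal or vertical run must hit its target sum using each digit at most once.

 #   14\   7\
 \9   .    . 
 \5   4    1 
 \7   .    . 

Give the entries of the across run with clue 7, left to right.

3 4

7 in 3 cells must be {1,2,4}.
No cell is forced outright now. R1C2 can only be 2 or 4 (the digits allowed by both its 9 across and its 7 down). If R1C2 = 4: then R1C1 would have to be in {5} for the 9 across but in {1,2,3,7,8,9} for the 14 down — contradiction. So R1C2 = 2.
R1C1 = 9 − 2 = 7 completes the 9 across.
R3C1 = 14 − 11 = 3 completes the 14 down.
R3C2 = 7 − 3 = 4 completes the 7 across.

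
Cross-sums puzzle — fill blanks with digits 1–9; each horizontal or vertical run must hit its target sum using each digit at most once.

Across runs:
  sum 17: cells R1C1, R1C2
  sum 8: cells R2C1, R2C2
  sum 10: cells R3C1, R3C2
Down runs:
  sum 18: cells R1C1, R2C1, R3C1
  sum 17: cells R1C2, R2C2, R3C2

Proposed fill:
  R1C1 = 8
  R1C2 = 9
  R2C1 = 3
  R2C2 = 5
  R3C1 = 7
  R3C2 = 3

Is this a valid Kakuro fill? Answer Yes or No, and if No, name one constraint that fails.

Yes

Across: 8+9=17; 3+5=8; 7+3=10. Down: 8+3+7=18; 9+5+3=17. No digit repeats within any run.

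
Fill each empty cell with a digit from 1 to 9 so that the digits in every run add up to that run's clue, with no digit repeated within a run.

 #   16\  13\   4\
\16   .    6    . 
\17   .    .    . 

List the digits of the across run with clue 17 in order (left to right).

9, 7, 1

16 in 2 cells must be {7,9}; 4 in 2 cells must be {1,3}.
R2C2 = 13 − 6 = 7 completes the 13 down.
Given what's placed, R2C3 must be 1 to fit the 17 across and 4 down.
R1C3 = 4 − 1 = 3 completes the 4 down.
R2C1 = 17 − 8 = 9 completes the 17 across.
R1C1 = 16 − 9 = 7 completes the 16 across.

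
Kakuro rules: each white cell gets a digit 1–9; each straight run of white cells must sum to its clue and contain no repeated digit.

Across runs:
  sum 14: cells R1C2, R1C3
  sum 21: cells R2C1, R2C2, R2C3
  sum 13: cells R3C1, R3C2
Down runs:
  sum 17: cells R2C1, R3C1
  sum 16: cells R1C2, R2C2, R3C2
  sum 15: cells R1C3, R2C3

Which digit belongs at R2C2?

7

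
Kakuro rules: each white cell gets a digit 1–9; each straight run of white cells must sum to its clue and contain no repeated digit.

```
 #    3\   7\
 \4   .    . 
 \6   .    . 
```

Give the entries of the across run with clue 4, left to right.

4 in 2 cells must be {1,3}; 3 in 2 cells must be {1,2}.
The 4 across and the 3 down share only 1, so R1C1 = 1.
R1C2 = 4 − 1 = 3 completes the 4 across.
R2C1 = 3 − 1 = 2 completes the 3 down.
R2C2 = 6 − 2 = 4 completes the 6 across.

1 3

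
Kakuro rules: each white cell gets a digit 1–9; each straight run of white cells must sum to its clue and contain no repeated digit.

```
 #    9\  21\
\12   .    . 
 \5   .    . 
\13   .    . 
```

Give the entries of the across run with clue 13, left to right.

The 5 across and the 21 down share only 4, so R2C2 = 4.
R2C1 = 5 − 4 = 1 completes the 5 across.
Nothing is forced directly, so branch on R1C1, whose candidates are 3 or 5. If R1C1 = 5: then R1C2 would have to be in {7} for the 12 across but in {8,9} for the 21 down — contradiction. So R1C1 = 3.
R1C2 = 12 − 3 = 9 completes the 12 across.
R3C1 = 9 − 4 = 5 completes the 9 down.
R3C2 = 13 − 5 = 8 completes the 13 across.

5, 8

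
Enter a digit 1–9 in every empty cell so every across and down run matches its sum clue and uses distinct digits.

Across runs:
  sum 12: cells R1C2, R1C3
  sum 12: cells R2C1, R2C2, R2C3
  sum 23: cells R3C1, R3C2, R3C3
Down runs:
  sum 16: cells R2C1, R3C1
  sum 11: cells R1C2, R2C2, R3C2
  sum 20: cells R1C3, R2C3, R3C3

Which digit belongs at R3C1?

23 in 3 cells must be {6,8,9}; 16 in 2 cells must be {7,9}.
Only 9 fits R3C1 under both its across sum 23 and down sum 16.

9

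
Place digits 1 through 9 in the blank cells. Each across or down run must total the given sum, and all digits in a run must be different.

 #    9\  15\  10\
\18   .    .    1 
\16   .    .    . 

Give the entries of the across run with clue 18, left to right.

8 9 1

Given what's placed, R1C1 must be 8 to fit the 18 across and 9 down.
R1C2 = 18 − 9 = 9 completes the 18 across.
R2C1 = 9 − 8 = 1 completes the 9 down.
R2C2 = 15 − 9 = 6 completes the 15 down.
R2C3 = 16 − 7 = 9 completes the 16 across.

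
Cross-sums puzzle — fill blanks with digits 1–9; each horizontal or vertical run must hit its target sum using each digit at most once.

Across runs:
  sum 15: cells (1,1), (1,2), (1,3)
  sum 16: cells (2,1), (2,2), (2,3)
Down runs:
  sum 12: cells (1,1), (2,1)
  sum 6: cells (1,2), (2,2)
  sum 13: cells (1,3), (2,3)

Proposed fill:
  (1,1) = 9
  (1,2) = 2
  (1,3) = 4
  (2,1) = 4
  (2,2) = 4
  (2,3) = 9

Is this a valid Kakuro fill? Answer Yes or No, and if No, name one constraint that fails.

No — the down run (1,1)–(2,1) sums to 13, not 12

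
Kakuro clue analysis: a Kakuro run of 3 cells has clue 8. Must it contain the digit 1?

Every partition of 8 into 3 distinct digits includes 1: {1,2,5}, {1,3,4}.

Yes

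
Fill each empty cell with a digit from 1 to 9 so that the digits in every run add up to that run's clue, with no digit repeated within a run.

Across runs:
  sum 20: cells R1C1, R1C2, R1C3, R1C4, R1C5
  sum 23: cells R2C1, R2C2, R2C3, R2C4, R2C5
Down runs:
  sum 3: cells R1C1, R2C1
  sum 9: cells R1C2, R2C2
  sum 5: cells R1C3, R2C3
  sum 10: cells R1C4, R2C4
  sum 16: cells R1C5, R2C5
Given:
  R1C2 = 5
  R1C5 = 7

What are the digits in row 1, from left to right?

3 in 2 cells must be {1,2}; 16 in 2 cells must be {7,9}.
Given what's placed, R1C1 must be 1 to fit the 20 across and 3 down.
R2C1 = 3 − 1 = 2 completes the 3 down.
R2C2 = 9 − 5 = 4 completes the 9 down.
R2C5 = 16 − 7 = 9 completes the 16 down.
No cell is forced outright now. R2C3 can only be 1 or 3 (the digits allowed by both its 23 across and its 5 down). If R2C3 = 3: then R1C3 would have to be in {3,4} for the 20 across but in {2} for the 5 down — contradiction. So R2C3 = 1.
R1C3 = 5 − 1 = 4 completes the 5 down.
R1C4 = 20 − 17 = 3 completes the 20 across.

1 5 4 3 7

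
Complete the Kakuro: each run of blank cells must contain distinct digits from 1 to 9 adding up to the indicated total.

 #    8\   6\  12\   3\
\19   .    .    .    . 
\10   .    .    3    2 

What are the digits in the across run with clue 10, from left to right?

1 4 3 2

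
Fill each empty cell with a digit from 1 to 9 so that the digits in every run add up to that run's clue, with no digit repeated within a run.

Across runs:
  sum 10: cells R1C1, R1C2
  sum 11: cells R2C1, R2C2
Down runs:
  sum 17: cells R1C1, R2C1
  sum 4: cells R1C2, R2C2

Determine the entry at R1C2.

17 in 2 cells must be {8,9}; 4 in 2 cells must be {1,3}.
The 11 across and the 4 down share only 3, so R2C2 = 3.
R1C2 = 4 − 3 = 1 completes the 4 down.
R2C1 = 11 − 3 = 8 completes the 11 across.
R1C1 = 10 − 1 = 9 completes the 10 across.

1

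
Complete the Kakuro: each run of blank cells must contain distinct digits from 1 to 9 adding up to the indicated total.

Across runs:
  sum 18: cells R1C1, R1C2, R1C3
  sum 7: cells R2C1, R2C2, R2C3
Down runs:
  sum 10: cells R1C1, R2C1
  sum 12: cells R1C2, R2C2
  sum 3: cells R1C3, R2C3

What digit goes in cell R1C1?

9

7 in 3 cells must be {1,2,4}; 3 in 2 cells must be {1,2}.
The 7 across and the 12 down share only 4, so R2C2 = 4.
R1C2 = 12 − 4 = 8 completes the 12 down.
Given what's placed, R1C3 must be 1 to fit the 18 across and 3 down.
R2C3 = 3 − 1 = 2 completes the 3 down.
R1C1 = 18 − 9 = 9 completes the 18 across.
R2C1 = 7 − 6 = 1 completes the 7 across.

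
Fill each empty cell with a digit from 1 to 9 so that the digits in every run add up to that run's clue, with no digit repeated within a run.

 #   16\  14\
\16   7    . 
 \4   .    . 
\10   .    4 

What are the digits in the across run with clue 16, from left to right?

16 in 2 cells must be {7,9}; 4 in 2 cells must be {1,3}.
R1C2 = 16 − 7 = 9 completes the 16 across.
R2C2 = 14 − 13 = 1 completes the 14 down.
R3C1 = 10 − 4 = 6 completes the 10 across.
R2C1 = 4 − 1 = 3 completes the 4 across.

7, 9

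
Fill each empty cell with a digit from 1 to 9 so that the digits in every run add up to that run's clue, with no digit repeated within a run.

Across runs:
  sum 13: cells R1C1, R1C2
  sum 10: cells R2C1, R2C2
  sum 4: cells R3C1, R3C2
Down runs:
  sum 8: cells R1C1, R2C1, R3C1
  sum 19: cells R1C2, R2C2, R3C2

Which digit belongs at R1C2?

9

4 in 2 cells must be {1,3}.
The 4 across and the 19 down share only 3, so R3C2 = 3.
R3C1 = 4 − 3 = 1 completes the 4 across.
Nothing is forced directly, so branch on R1C1, whose candidates are 4 or 5. If R1C1 = 5: then R1C2 would have to be in {8} for the 13 across but in {7,9} for the 19 down — contradiction. So R1C1 = 4.
R1C2 = 13 − 4 = 9 completes the 13 across.
R2C1 = 8 − 5 = 3 completes the 8 down.
R2C2 = 10 − 3 = 7 completes the 10 across.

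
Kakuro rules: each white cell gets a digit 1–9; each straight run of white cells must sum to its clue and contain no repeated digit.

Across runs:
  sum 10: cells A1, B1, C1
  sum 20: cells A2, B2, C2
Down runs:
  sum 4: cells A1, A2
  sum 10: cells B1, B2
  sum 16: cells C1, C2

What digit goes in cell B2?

8

4 in 2 cells must be {1,3}; 16 in 2 cells must be {7,9}.
The 10 across and the 16 down share only 7, so C1 = 7.
The 20 across and the 4 down share only 3, so A2 = 3.
C2 = 16 − 7 = 9 completes the 16 down.
A1 = 4 − 3 = 1 completes the 4 down.
B1 = 10 − 8 = 2 completes the 10 across.
B2 = 20 − 12 = 8 completes the 20 across.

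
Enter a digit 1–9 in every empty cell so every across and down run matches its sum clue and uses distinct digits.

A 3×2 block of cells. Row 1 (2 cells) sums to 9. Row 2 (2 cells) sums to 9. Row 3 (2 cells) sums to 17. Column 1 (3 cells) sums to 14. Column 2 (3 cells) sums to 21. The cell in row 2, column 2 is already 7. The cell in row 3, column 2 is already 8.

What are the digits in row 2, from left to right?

17 in 2 cells must be {8,9}.
(1,2) = 21 − 15 = 6 completes the 21 down.
(2,1) = 9 − 7 = 2 completes the 9 across.
(3,1) = 17 − 8 = 9 completes the 17 across.
(1,1) = 9 − 6 = 3 completes the 9 across.

2, 7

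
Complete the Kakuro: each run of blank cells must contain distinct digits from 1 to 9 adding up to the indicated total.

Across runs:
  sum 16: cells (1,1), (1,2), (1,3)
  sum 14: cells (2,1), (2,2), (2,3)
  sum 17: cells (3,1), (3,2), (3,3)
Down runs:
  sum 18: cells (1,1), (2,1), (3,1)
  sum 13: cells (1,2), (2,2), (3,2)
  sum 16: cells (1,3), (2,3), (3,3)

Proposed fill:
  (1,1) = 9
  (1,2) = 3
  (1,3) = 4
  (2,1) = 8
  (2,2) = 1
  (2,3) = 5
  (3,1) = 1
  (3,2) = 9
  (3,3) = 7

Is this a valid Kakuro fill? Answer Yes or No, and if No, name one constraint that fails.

Yes

Across: 9+3+4=16; 8+1+5=14; 1+9+7=17. Down: 9+8+1=18; 3+1+9=13; 4+5+7=16. No digit repeats within any run.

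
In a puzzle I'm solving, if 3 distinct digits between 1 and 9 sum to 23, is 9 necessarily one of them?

Yes

The only way to make 23 from 3 distinct digits is {6,8,9}, which contains 9.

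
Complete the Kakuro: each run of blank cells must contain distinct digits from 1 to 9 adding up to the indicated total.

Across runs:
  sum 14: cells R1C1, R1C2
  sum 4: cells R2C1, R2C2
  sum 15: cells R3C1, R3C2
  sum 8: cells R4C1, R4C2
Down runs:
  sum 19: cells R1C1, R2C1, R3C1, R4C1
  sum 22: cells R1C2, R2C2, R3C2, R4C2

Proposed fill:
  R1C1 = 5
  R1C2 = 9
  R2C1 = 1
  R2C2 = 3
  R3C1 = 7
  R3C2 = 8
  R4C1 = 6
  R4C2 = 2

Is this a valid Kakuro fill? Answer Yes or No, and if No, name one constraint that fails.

Yes

Across: 5+9=14; 1+3=4; 7+8=15; 6+2=8. Down: 5+1+7+6=19; 9+3+8+2=22. No digit repeats within any run.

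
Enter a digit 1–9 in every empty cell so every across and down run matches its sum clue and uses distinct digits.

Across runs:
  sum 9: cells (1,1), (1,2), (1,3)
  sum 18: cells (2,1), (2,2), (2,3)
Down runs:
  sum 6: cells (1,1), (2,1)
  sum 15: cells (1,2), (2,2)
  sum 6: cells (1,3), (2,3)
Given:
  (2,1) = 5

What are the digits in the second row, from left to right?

5 9 4

(1,1) = 6 − 5 = 1 completes the 6 down.
Given what's placed, (1,2) must be 6 to fit the 9 across and 15 down.
(1,3) = 9 − 7 = 2 completes the 9 across.
(2,2) = 15 − 6 = 9 completes the 15 down.
(2,3) = 18 − 14 = 4 completes the 18 across.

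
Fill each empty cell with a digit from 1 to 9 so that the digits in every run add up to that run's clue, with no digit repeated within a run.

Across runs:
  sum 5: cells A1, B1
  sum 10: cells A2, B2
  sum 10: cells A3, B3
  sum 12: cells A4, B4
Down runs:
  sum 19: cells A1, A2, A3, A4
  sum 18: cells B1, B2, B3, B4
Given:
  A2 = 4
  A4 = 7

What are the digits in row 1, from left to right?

B2 = 10 − 4 = 6 completes the 10 across.
B4 = 12 − 7 = 5 completes the 12 across.
No cell is forced outright now. A1 can only be 2 or 3 (the digits allowed by both its 5 across and its 19 down). If A1 = 3: then B1 would have to be in {2} for the 5 across but in {3,4} for the 18 down — contradiction. So A1 = 2.
B1 = 5 − 2 = 3 completes the 5 across.
A3 = 19 − 13 = 6 completes the 19 down.
B3 = 10 − 6 = 4 completes the 10 across.

2, 3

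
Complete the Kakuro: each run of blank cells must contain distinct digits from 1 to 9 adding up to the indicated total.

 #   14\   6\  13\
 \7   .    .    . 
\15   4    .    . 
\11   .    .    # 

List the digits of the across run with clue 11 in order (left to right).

8 3

7 in 3 cells must be {1,2,4}; 6 in 3 cells must be {1,2,3}.
The 7 across and the 13 down share only 4, so R1C3 = 4.
R2C3 = 13 − 4 = 9 completes the 13 down.
R2C2 = 15 − 13 = 2 completes the 15 across.
Given what's placed, R3C2 must be 3 to fit the 11 across and 6 down.
R1C2 = 6 − 5 = 1 completes the 6 down.
R3C1 = 11 − 3 = 8 completes the 11 across.
R1C1 = 7 − 5 = 2 completes the 7 across.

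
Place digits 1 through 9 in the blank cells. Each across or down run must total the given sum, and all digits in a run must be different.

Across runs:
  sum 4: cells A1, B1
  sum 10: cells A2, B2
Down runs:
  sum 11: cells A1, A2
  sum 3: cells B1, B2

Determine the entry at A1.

3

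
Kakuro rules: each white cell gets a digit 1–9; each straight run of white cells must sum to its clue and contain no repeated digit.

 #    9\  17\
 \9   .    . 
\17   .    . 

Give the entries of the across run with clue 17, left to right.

8 9

17 in 2 cells must be {8,9}.
The 9 across and the 17 down share only 8, so R1C2 = 8.
The 17 across and the 9 down share only 8, so R2C1 = 8.
R2C2 = 17 − 8 = 9 completes the 17 across.
R1C1 = 9 − 8 = 1 completes the 9 across.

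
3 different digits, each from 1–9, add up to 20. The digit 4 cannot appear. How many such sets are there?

3

3 distinct digits from 1–9 sum between 6 and 24.
Dropping sets that contain 4.
Enumerating: {3,8,9}, {5,6,9}, {5,7,8}.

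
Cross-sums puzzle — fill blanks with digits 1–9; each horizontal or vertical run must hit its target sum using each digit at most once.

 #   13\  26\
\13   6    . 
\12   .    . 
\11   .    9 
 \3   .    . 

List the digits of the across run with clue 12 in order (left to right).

4 8

3 in 2 cells must be {1,2}.
R1C2 = 13 − 6 = 7 completes the 13 across.
Given what's placed, R2C1 must be 4 to fit the 12 across and 13 down.
R2C2 = 12 − 4 = 8 completes the 12 across.
R3C1 = 11 − 9 = 2 completes the 11 across.
R4C1 = 13 − 12 = 1 completes the 13 down.
R4C2 = 3 − 1 = 2 completes the 3 across.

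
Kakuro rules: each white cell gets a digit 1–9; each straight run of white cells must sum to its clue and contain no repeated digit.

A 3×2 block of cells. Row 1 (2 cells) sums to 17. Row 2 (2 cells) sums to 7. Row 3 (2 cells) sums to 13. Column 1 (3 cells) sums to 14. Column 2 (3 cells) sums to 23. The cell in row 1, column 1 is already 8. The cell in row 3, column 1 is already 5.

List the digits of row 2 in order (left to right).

1 6

17 in 2 cells must be {8,9}; 23 in 3 cells must be {6,8,9}.
(1,2) = 17 − 8 = 9 completes the 17 across.
(2,1) = 14 − 13 = 1 completes the 14 down.
(2,2) = 7 − 1 = 6 completes the 7 across.
(3,2) = 13 − 5 = 8 completes the 13 across.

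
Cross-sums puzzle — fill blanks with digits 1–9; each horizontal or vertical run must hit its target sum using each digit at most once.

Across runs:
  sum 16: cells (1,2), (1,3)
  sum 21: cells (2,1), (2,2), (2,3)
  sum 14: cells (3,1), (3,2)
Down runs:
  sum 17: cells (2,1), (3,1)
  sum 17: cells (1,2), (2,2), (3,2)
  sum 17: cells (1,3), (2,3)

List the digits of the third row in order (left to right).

8 6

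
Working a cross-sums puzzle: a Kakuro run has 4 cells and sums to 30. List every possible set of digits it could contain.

{6,7,8,9}

4 distinct digits from 1–9 sum between 10 and 30.
Only one set works: {6,7,8,9}.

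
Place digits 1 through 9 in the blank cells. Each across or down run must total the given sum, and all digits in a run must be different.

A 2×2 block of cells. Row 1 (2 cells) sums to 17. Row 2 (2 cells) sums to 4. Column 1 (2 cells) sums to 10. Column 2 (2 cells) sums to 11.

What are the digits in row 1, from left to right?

9 8

17 in 2 cells must be {8,9}; 4 in 2 cells must be {1,3}.
The 4 across and the 11 down share only 3, so (2,2) = 3.
(1,2) = 11 − 3 = 8 completes the 11 down.
(2,1) = 4 − 3 = 1 completes the 4 across.
(1,1) = 17 − 8 = 9 completes the 17 across.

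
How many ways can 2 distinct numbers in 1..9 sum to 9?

4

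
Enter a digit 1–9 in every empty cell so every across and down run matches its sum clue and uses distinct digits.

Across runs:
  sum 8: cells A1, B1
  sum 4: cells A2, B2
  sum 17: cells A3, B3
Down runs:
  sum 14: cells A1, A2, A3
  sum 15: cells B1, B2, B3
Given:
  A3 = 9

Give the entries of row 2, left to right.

4 in 2 cells must be {1,3}; 17 in 2 cells must be {8,9}.
B3 = 17 − 9 = 8 completes the 17 across.
No cell is forced outright now. A2 can only be 1 or 3 (the digits allowed by both its 4 across and its 14 down). If A2 = 1: then A1 would have to be in {1,2,3,5,6,7} for the 8 across but in {4} for the 14 down — contradiction. So A2 = 3.
A1 = 14 − 12 = 2 completes the 14 down.
B1 = 8 − 2 = 6 completes the 8 across.
B2 = 4 − 3 = 1 completes the 4 across.

3 1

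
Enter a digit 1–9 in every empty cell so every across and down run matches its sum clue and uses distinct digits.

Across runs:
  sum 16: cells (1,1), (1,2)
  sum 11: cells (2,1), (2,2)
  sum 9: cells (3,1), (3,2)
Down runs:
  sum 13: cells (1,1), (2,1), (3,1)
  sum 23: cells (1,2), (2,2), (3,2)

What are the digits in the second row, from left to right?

5 6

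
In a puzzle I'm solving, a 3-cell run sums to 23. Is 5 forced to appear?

No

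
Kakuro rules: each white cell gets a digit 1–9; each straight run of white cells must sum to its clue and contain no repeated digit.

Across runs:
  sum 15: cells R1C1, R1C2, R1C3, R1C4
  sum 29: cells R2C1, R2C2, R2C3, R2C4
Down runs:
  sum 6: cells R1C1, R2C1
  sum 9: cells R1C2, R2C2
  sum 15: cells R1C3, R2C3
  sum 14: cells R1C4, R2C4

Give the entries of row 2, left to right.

29 in 4 cells must be {5,7,8,9}.
Only 5 fits R2C1 under both its across sum 29 and down sum 6.
R1C1 = 6 − 5 = 1 completes the 6 down.
Nothing is forced directly, so branch on R2C2, whose candidates are 7 or 8. If R2C2 = 8: then R1C2 would have to be in {2,3,4,5,6,7,8,9} for the 15 across but in {1} for the 9 down — contradiction. So R2C2 = 7.
R1C2 = 9 − 7 = 2 completes the 9 down.
No cell is forced outright now. R2C3 can only be 8 or 9 (the digits allowed by both its 29 across and its 15 down). If R2C3 = 9: then R1C3 would have to be in {3,4,5,7,8,9} for the 15 across but in {6} for the 15 down — contradiction. So R2C3 = 8.
R1C3 = 15 − 8 = 7 completes the 15 down.
R1C4 = 15 − 10 = 5 completes the 15 across.
R2C4 = 29 − 20 = 9 completes the 29 across.

5 7 8 9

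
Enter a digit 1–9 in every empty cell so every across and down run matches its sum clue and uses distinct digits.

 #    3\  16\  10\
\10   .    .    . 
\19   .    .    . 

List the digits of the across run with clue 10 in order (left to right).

3 in 2 cells must be {1,2}; 16 in 2 cells must be {7,9}.
The 10 across and the 16 down share only 7, so R1C2 = 7.
The 19 across and the 3 down share only 2, so R2C1 = 2.
R2C2 = 16 − 7 = 9 completes the 16 down.
R2C3 = 19 − 11 = 8 completes the 19 across.
R1C1 = 3 − 2 = 1 completes the 3 down.
R1C3 = 10 − 8 = 2 completes the 10 across.

1 7 2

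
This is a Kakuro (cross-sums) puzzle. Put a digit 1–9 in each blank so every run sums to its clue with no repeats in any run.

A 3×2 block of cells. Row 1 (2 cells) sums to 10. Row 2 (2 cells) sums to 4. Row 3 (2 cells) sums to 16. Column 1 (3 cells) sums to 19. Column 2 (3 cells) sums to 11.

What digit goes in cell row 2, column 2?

4 in 2 cells must be {1,3}; 16 in 2 cells must be {7,9}.
The 4 across and the 19 down share only 3, so (2,1) = 3.
(2,2) = 4 − 3 = 1 completes the 4 across.
Given what's placed, (3,2) must be 7 to fit the 16 across and 11 down.
(1,2) = 11 − 8 = 3 completes the 11 down.
(3,1) = 16 − 7 = 9 completes the 16 across.
(1,1) = 10 − 3 = 7 completes the 10 across.

1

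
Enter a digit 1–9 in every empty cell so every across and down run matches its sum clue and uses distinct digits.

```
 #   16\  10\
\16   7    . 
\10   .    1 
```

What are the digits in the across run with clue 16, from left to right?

16 in 2 cells must be {7,9}.
R1C2 = 16 − 7 = 9 completes the 16 across.
R2C1 = 10 − 1 = 9 completes the 10 across.

7, 9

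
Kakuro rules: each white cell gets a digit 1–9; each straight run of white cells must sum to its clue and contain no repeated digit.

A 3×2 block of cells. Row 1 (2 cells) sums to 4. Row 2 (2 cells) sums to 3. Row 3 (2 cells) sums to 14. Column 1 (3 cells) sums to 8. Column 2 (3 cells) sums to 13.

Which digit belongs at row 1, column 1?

4 in 2 cells must be {1,3}; 3 in 2 cells must be {1,2}.
The 14 across and the 8 down share only 5, so (3,1) = 5.
(3,2) = 14 − 5 = 9 completes the 14 across.
Given what's placed, (1,1) must be 1 to fit the 4 across and 8 down.
(1,2) = 4 − 1 = 3 completes the 4 across.
(2,1) = 8 − 6 = 2 completes the 8 down.
(2,2) = 3 − 2 = 1 completes the 3 across.

1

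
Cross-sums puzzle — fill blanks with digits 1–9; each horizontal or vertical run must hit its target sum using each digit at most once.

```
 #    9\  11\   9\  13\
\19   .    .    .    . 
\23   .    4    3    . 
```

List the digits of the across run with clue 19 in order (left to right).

2, 7, 6, 4

R1C2 = 11 − 4 = 7 completes the 11 down.
R1C3 = 9 − 3 = 6 completes the 9 down.
Given what's placed, R2C1 must be 7 to fit the 23 across and 9 down.
R2C4 = 23 − 14 = 9 completes the 23 across.
R1C1 = 9 − 7 = 2 completes the 9 down.
R1C4 = 19 − 15 = 4 completes the 19 across.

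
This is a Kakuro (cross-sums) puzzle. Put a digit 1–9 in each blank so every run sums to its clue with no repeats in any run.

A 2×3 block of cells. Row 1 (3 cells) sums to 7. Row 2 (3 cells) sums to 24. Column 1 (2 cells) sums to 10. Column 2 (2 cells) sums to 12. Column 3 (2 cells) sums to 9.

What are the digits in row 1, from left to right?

1 4 2

7 in 3 cells must be {1,2,4}; 24 in 3 cells must be {7,8,9}.
The 7 across and the 12 down share only 4, so (1,2) = 4.
(2,2) = 12 − 4 = 8 completes the 12 down.
Given what's placed, (2,3) must be 7 to fit the 24 across and 9 down.
(1,3) = 9 − 7 = 2 completes the 9 down.
(2,1) = 24 − 15 = 9 completes the 24 across.
(1,1) = 7 − 6 = 1 completes the 7 across.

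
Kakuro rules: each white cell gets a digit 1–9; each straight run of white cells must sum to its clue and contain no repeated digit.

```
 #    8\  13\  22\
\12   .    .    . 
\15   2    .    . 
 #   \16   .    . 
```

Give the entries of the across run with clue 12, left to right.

6 1 5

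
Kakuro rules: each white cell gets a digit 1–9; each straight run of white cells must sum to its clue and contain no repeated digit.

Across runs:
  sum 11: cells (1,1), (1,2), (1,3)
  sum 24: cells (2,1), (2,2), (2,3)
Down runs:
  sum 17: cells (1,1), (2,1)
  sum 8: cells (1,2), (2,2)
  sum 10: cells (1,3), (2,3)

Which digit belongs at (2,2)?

7

24 in 3 cells must be {7,8,9}; 17 in 2 cells must be {8,9}.
The 11 across and the 17 down share only 8, so (1,1) = 8.
(2,1) = 17 − 8 = 9 completes the 17 down.
Given what's placed, (2,2) must be 7 to fit the 24 across and 8 down.
(2,3) = 24 − 16 = 8 completes the 24 across.
(1,2) = 8 − 7 = 1 completes the 8 down.
(1,3) = 11 − 9 = 2 completes the 11 across.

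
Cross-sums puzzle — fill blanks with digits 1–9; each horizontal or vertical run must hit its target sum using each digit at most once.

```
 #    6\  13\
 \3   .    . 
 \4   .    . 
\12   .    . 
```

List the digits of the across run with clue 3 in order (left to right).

3 in 2 cells must be {1,2}; 4 in 2 cells must be {1,3}; 6 in 3 cells must be {1,2,3}.
The 12 across and the 6 down share only 3, so R3C1 = 3.
R3C2 = 12 − 3 = 9 completes the 12 across.
Given what's placed, R1C2 must be 1 to fit the 3 across and 13 down.
R2C1 = 1: the only remaining digit allowed by both the 4 across and the 6 down.
R2C2 = 4 − 1 = 3 completes the 4 across.
R1C1 = 3 − 1 = 2 completes the 3 across.

2 1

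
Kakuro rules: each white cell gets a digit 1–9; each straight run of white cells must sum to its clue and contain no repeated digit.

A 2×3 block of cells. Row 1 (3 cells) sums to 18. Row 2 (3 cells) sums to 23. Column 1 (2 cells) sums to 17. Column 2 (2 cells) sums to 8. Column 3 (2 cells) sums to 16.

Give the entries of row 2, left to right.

23 in 3 cells must be {6,8,9}; 17 in 2 cells must be {8,9}; 16 in 2 cells must be {7,9}.
The 23 across and the 8 down share only 6, so (2,2) = 6.
Given what's placed, (2,3) must be 9 to fit the 23 across and 16 down.
(1,2) = 8 − 6 = 2 completes the 8 down.
(1,3) = 16 − 9 = 7 completes the 16 down.
(2,1) = 23 − 15 = 8 completes the 23 across.
(1,1) = 18 − 9 = 9 completes the 18 across.

8 6 9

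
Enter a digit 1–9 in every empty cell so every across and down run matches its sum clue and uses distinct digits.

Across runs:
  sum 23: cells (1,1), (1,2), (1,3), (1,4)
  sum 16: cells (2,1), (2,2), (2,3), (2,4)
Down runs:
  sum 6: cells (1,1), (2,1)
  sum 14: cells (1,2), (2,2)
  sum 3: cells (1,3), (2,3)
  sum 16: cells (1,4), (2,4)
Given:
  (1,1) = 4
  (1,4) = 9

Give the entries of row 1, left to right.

3 in 2 cells must be {1,2}; 16 in 2 cells must be {7,9}.
Given what's placed, (1,2) must be 8 to fit the 23 across and 14 down.
(1,3) = 23 − 21 = 2 completes the 23 across.
(2,1) = 6 − 4 = 2 completes the 6 down.
(2,2) = 14 − 8 = 6 completes the 14 down.
(2,3) = 3 − 2 = 1 completes the 3 down.
(2,4) = 16 − 9 = 7 completes the 16 across.

4 8 2 9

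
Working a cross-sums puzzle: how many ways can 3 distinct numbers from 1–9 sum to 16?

8

3 distinct digits from 1–9 sum between 6 and 24.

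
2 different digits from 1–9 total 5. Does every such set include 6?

No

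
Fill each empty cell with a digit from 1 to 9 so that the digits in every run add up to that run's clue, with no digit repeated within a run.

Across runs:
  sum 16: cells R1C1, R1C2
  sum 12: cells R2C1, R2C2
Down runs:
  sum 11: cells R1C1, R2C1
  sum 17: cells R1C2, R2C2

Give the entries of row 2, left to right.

16 in 2 cells must be {7,9}; 17 in 2 cells must be {8,9}.
The 16 across and the 17 down share only 9, so R1C2 = 9.
R2C2 = 17 − 9 = 8 completes the 17 down.
R1C1 = 16 − 9 = 7 completes the 16 across.
R2C1 = 12 − 8 = 4 completes the 12 across.

4 8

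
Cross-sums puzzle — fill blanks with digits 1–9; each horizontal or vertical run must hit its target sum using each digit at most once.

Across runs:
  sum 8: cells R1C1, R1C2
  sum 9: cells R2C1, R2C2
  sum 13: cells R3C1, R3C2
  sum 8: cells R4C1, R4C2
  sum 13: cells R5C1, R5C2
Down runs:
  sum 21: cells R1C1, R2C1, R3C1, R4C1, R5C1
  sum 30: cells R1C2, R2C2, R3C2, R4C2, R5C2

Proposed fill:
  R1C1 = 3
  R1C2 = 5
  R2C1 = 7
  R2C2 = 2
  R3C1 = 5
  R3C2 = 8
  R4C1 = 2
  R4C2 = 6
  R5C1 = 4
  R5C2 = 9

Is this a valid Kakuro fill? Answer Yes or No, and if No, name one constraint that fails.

Yes

Across: 3+5=8; 7+2=9; 5+8=13; 2+6=8; 4+9=13. Down: 3+7+5+2+4=21; 5+2+8+6+9=30. No digit repeats within any run.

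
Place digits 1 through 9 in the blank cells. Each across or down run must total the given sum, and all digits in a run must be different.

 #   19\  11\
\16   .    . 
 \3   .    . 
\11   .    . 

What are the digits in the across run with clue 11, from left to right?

8 3

16 in 2 cells must be {7,9}; 3 in 2 cells must be {1,2}.
The 16 across and the 11 down share only 7, so R1C2 = 7.
The 3 across and the 19 down share only 2, so R2C1 = 2.
R2C2 = 3 − 2 = 1 completes the 3 across.
R3C2 = 11 − 8 = 3 completes the 11 down.
R1C1 = 16 − 7 = 9 completes the 16 across.
R3C1 = 11 − 3 = 8 completes the 11 across.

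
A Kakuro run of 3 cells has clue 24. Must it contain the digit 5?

No

The only way to make 24 from 3 distinct digits is {7,8,9}, which does not contain 5.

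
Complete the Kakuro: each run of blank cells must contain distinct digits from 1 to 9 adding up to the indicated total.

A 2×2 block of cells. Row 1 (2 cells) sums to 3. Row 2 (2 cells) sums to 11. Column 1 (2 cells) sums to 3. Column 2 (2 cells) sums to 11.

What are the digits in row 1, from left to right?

1 2

3 in 2 cells must be {1,2}.
The 3 across and the 11 down share only 2, so (1,2) = 2.
The 11 across and the 3 down share only 2, so (2,1) = 2.
(2,2) = 11 − 2 = 9 completes the 11 across.
(1,1) = 3 − 2 = 1 completes the 3 across.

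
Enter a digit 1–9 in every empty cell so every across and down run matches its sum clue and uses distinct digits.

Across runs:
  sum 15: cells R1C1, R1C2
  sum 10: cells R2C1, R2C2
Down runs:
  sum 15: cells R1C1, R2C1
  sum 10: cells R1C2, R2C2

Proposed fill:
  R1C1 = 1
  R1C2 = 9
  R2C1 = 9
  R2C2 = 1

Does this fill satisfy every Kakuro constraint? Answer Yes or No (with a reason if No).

No — the across run R1C1–R1C2 sums to 10, not 15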